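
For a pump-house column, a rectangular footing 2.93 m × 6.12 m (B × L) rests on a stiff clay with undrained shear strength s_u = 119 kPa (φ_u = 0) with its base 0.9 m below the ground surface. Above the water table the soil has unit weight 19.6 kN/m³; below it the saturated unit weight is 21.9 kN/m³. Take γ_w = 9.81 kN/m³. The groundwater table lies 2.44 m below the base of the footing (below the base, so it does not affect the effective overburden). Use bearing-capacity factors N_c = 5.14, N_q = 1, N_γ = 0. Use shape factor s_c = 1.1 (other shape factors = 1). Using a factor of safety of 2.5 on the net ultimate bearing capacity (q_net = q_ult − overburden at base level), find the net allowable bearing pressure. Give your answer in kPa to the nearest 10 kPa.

Overburden at base level: q = 19.6 × 0.9 = 17.64 kPa.
Cohesion term c·N_c·s_c = 119 × 5.14 × 1.1 = 672.83 kPa; surcharge term q·N_q = 17.64 × 1 = 17.64 kPa.
q_ult = 672.83 + 17.64 = 690.47 kPa.
q_net = 690.47 − 17.64 = 672.83 kPa.
q_all(net) = 672.83 / 2.5 = 269.13 kPa.

q_all(net) ≈ 270 kPa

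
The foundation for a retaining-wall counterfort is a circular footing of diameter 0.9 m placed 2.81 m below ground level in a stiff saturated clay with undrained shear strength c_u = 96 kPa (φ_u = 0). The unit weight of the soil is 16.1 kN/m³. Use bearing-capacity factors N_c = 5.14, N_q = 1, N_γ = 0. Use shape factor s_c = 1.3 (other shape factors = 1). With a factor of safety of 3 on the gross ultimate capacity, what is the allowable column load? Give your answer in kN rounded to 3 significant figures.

P_all ≈ 146 kN

Effective surcharge at the founding depth q = γ·D_f = 16.1 × 2.81 = 45.241 kPa.
q_ult = c·N_c·s_c + q·N_q
     = 96 × 5.14 × 1.3 + 45.241 × 1
     = 641.47 + 45.241 = 686.71 kPa.
Gross allowable pressure q_all = 686.71 / 3 = 228.9 kPa.
Footing area = 0.6362 m², so allowable column load = 228.9 × 0.6362 = 145.63 kN.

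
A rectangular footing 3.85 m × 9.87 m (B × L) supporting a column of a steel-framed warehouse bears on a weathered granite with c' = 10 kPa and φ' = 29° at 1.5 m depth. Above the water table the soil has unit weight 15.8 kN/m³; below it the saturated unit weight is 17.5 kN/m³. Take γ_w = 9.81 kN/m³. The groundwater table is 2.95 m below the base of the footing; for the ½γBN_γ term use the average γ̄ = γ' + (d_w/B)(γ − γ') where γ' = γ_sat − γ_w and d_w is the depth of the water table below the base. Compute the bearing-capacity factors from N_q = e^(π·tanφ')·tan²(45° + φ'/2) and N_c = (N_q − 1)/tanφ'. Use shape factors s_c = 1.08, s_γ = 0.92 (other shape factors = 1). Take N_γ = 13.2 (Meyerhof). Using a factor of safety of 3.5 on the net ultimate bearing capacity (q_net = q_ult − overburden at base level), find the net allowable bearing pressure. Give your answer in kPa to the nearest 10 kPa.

q_all(net) ≈ 280 kPa

N_q = e^(π·tan29°)·tan²(59.5°) = 16.44; N_c = (N_q − 1)/tanφ' = 27.86.
Effective surcharge at the founding depth q = γ·D_f = 15.8 × 1.5 = 23.7 kPa.
With d_w = 2.95 m < B, γ̄ = 7.69 + (2.95/3.85) × (15.8 − 7.69) = 13.904 kN/m³.
q_ult = c·N_c·s_c + q·N_q + 0.5·γ·B·N_γ·s_γ
     = 10 × 27.86 × 1.08 + 23.7 × 16.443 + 0.5 × 13.904 × 3.85 × 13.2 × 0.92
     = 300.89 + 389.71 + 325.04 = 1015.6 kPa.
q_net = 1015.6 − 23.7 = 991.94 kPa.
q_all(net) = 991.94 / 3.5 = 283.41 kPa.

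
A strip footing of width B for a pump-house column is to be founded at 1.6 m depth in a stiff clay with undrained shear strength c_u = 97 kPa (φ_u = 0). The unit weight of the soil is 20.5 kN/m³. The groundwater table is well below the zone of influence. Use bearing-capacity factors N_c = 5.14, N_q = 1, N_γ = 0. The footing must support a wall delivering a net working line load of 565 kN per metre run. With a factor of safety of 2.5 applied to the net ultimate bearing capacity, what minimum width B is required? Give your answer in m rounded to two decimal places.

Overburden at base level: q = 20.5 × 1.6 = 32.8 kPa.
Cohesion term c·N_c = 97 × 5.14 = 498.58 kPa; surcharge term q·N_q = 32.8 × 1 = 32.8 kPa.
q_ult = 498.58 + 32.8 = 531.38 kPa.
For φ = 0 the ½γBN_γ term vanishes, so q_ult is independent of B. q_net = 531.38 − 32.8 = 498.58 kPa; q_all(net) = 498.58/2.5 = 199.43 kPa.
Required width B = w / q_all(net) = 565 / 199.43 = 2.833 m.

B = 2.83 m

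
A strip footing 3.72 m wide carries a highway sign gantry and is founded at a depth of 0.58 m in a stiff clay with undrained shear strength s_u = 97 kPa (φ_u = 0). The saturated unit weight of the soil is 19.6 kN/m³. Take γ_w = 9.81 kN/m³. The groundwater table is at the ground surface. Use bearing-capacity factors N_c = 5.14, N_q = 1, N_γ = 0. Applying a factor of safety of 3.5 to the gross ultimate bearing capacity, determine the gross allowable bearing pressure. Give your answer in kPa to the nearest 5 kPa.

q_all ≈ 145 kPa

With the water table at the surface the whole profile is submerged: γ' = 19.6 − 9.81 = 9.79 kN/m³, so q = γ'·D_f = 5.6782 kPa.
q_ult = c·N_c + q·N_q
     = 97 × 5.14 + 5.6782 × 1
     = 498.58 + 5.6782 = 504.26 kPa.
q_all = q_ult / FS = 504.26 / 3.5 = 144.07 kPa.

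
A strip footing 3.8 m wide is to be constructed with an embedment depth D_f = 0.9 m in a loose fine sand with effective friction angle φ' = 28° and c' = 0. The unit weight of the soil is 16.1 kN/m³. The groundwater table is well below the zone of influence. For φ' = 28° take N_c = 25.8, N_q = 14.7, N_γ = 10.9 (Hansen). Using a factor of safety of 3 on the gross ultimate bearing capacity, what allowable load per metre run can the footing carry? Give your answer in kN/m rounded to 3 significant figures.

q = γ·D_f = 16.1 × 0.9 = 14.49 kPa.
q·N_q = 14.49 × 14.7 = 213 kPa
0.5·γ·B·N_γ = 0.5 × 16.1 × 3.8 × 10.9 = 333.43 kPa
q_ult = 213 + 333.43 = 546.43 kPa.
Gross allowable pressure q_all = 546.43 / 3 = 182.14 kPa.
Allowable wall load = q_all × B = 182.14 × 3.8 = 692.15 kN per metre run.

≈ 692 kN/m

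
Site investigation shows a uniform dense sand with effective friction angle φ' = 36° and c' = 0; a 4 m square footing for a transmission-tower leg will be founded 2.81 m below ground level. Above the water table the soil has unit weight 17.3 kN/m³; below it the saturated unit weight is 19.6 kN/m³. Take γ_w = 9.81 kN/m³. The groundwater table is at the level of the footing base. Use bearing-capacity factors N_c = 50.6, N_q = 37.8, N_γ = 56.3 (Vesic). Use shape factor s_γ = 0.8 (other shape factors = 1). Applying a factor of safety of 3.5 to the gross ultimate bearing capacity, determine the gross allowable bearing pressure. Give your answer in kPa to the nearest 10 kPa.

q = γ·D_f = 17.3 × 2.81 = 48.613 kPa.
For the ½γBN_γ term take γ' = 19.6 − 9.81 = 9.79 kN/m³ (soil below base is submerged).
q·N_q = 48.613 × 37.8 = 1837.6 kPa
0.5·γ·B·N_γ·s_γ = 0.5 × 9.79 × 4 × 56.3 × 0.8 = 881.88 kPa
q_ult = 1837.6 + 881.88 = 2719.5 kPa.
q_all = q_ult / FS = 2719.5 / 3.5 = 776.99 kPa.

q_all ≈ 780 kPa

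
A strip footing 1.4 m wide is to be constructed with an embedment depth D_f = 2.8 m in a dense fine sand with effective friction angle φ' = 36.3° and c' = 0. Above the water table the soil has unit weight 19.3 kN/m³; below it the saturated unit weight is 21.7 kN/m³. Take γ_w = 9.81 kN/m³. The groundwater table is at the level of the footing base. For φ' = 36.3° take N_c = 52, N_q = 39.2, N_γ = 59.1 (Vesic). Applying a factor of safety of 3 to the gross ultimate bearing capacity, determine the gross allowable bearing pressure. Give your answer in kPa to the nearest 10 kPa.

q_all ≈ 870 kPa

Overburden at base level: q = 19.3 × 2.8 = 54.04 kPa.
Below the base the soil is submerged, so the ½γBN_γ term uses γ' = 21.7 − 9.81 = 11.89 kN/m³.
Surcharge term q·N_q = 54.04 × 39.2 = 2118.4 kPa; self-weight term 0.5·γ·B·N_γ = 0.5 × 11.89 × 1.4 × 59.1 = 491.89 kPa.
q_ult = 2118.4 + 491.89 = 2610.3 kPa.
q_all = q_ult / FS = 2610.3 / 3 = 870.09 kPa.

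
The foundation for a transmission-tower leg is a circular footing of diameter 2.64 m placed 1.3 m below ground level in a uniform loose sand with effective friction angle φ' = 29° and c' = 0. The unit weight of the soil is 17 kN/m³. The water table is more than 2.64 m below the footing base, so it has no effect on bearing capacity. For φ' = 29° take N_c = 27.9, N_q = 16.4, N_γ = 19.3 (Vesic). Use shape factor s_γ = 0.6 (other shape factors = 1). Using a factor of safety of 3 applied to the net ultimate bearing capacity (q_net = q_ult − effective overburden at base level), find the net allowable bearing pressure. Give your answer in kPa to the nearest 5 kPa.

q_all(net) ≈ 200 kPa

Overburden at base level: q = 17 × 1.3 = 22.1 kPa.
Surcharge term q·N_q = 22.1 × 16.4 = 362.44 kPa; self-weight term 0.5·γ·B·N_γ·s_γ = 0.5 × 17 × 2.64 × 19.3 × 0.6 = 259.86 kPa.
q_ult = 362.44 + 259.86 = 622.3 kPa.
Net ultimate: q_net = 622.3 − 22.1 = 600.2 kPa.
q_all(net) = 600.2 / 3 = 200.07 kPa.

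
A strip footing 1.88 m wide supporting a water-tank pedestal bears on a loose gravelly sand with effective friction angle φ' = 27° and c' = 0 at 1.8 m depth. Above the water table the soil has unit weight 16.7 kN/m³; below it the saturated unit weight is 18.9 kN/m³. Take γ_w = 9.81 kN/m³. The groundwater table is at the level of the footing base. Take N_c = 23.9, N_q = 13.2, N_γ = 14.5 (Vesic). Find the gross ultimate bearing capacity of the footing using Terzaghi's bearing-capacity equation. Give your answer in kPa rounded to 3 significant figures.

q = γ·D_f = 16.7 × 1.8 = 30.06 kPa.
For the ½γBN_γ term take γ' = 18.9 − 9.81 = 9.09 kN/m³ (soil below base is submerged).
q·N_q = 30.06 × 13.2 = 396.79 kPa
0.5·γ·B·N_γ = 0.5 × 9.09 × 1.88 × 14.5 = 123.9 kPa
q_ult = 396.79 + 123.9 = 520.69 kPa.

q_ult ≈ 521 kPa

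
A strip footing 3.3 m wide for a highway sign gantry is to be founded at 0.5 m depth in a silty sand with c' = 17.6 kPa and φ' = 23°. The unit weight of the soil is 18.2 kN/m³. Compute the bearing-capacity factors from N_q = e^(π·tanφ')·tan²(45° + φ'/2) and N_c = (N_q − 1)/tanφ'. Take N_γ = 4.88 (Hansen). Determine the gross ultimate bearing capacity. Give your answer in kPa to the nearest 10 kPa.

tan23° = 0.4245, so N_q = e^(π×0.4245)·tan²(56.5°) = 3.794 × 2.283 = 8.66.
N_c = (8.66 − 1)/tan23° = 18.05.
q = γ·D_f = 18.2 × 0.5 = 9.1 kPa.
c·N_c = 17.6 × 18.049 = 317.66 kPa
q·N_q = 9.1 × 8.6612 = 78.817 kPa
0.5·γ·B·N_γ = 0.5 × 18.2 × 3.3 × 4.88 = 146.55 kPa
q_ult = 317.66 + 78.817 + 146.55 = 543.02 kPa.

q_ult ≈ 540 kPa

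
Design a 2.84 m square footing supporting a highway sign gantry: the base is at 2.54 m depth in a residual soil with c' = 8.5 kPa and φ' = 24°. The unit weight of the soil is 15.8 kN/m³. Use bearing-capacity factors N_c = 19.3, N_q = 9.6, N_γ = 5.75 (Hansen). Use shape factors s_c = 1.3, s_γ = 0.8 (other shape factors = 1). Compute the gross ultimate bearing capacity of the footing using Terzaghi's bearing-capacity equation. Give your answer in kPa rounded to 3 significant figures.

q_ult ≈ 702 kPa

Overburden at base level: q = 15.8 × 2.54 = 40.132 kPa.
Cohesion term c·N_c·s_c = 8.5 × 19.3 × 1.3 = 213.27 kPa; surcharge term q·N_q = 40.132 × 9.6 = 385.27 kPa; self-weight term 0.5·γ·B·N_γ·s_γ = 0.5 × 15.8 × 2.84 × 5.75 × 0.8 = 103.21 kPa.
q_ult = 213.27 + 385.27 + 103.21 = 701.74 kPa.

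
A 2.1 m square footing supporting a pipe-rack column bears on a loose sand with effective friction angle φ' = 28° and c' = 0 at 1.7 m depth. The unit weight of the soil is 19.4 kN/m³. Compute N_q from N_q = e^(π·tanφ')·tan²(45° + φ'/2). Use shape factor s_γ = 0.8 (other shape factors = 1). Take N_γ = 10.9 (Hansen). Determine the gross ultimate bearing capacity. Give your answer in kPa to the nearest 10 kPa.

tan28° = 0.5317, so N_q = e^(π×0.5317)·tan²(59°) = 5.314 × 2.77 = 14.72.
q = γ·D_f = 19.4 × 1.7 = 32.98 kPa.
q·N_q = 32.98 × 14.72 = 485.46 kPa
0.5·γ·B·N_γ·s_γ = 0.5 × 19.4 × 2.1 × 10.9 × 0.8 = 177.63 kPa
q_ult = 485.46 + 177.63 = 663.09 kPa.

q_ult ≈ 660 kPa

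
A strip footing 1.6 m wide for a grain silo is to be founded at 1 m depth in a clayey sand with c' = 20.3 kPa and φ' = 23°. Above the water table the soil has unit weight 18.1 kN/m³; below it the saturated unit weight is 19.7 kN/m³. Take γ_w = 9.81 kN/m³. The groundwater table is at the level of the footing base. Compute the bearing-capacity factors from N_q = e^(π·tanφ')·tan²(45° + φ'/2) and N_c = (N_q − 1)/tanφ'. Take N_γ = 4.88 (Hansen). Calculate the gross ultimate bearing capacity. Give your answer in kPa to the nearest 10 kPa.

q_ult ≈ 560 kPa

tan23° = 0.4245, so N_q = e^(π×0.4245)·tan²(56.5°) = 3.794 × 2.283 = 8.66.
N_c = (8.66 − 1)/tan23° = 18.05.
q = γ·D_f = 18.1 × 1 = 18.1 kPa.
For the ½γBN_γ term take γ' = 19.7 − 9.81 = 9.89 kN/m³ (soil below base is submerged).
c·N_c = 20.3 × 18.049 = 366.39 kPa
q·N_q = 18.1 × 8.6612 = 156.77 kPa
0.5·γ·B·N_γ = 0.5 × 9.89 × 1.6 × 4.88 = 38.611 kPa
q_ult = 366.39 + 156.77 + 38.611 = 561.77 kPa.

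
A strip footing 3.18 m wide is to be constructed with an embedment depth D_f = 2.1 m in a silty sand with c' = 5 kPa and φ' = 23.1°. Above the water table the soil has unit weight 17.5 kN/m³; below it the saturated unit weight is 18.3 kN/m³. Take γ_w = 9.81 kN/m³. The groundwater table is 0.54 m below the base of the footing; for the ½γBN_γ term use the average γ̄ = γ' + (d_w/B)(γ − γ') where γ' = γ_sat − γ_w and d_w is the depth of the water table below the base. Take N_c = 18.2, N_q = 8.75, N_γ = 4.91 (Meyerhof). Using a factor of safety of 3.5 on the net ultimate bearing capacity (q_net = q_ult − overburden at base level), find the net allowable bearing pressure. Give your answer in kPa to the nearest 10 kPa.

q_all(net) ≈ 130 kPa

Effective surcharge at the founding depth q = γ·D_f = 17.5 × 2.1 = 36.75 kPa.
With d_w = 0.54 m < B, γ̄ = 8.49 + (0.54/3.18) × (17.5 − 8.49) = 10.02 kN/m³.
q_ult = c·N_c + q·N_q + 0.5·γ·B·N_γ
     = 5 × 18.2 + 36.75 × 8.75 + 0.5 × 10.02 × 3.18 × 4.91
     = 91 + 321.56 + 78.225 = 490.79 kPa.
q_net = 490.79 − 36.75 = 454.04 kPa.
q_all(net) = 454.04 / 3.5 = 129.73 kPa.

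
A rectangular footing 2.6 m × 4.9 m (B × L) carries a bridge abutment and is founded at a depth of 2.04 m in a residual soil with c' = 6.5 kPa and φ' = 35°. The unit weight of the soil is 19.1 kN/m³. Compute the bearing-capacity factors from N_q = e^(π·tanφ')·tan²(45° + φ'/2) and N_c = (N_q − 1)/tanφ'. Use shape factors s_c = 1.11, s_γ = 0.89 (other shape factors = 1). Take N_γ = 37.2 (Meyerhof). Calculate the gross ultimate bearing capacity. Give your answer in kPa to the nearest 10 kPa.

tan35° = 0.7002, so N_q = e^(π×0.7002)·tan²(62.5°) = 9.023 × 3.69 = 33.3.
N_c = (33.3 − 1)/tan35° = 46.12.
Effective surcharge at the founding depth q = γ·D_f = 19.1 × 2.04 = 38.964 kPa.
q_ult = c·N_c·s_c + q·N_q + 0.5·γ·B·N_γ·s_γ
     = 6.5 × 46.124 × 1.11 + 38.964 × 33.296 + 0.5 × 19.1 × 2.6 × 37.2 × 0.89
     = 332.78 + 1297.3 + 822.07 = 2452.2 kPa.

q_ult ≈ 2450 kPa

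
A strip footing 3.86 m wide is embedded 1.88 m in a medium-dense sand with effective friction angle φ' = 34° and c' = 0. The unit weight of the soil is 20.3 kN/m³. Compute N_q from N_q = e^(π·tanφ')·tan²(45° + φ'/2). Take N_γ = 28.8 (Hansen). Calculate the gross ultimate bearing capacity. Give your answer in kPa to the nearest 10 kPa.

q_ult ≈ 2250 kPa

tan34° = 0.6745, so N_q = e^(π×0.6745)·tan²(62°) = 8.323 × 3.537 = 29.44.
q = γ·D_f = 20.3 × 1.88 = 38.164 kPa.
q·N_q = 38.164 × 29.44 = 1123.5 kPa
0.5·γ·B·N_γ = 0.5 × 20.3 × 3.86 × 28.8 = 1128.4 kPa
q_ult = 1123.5 + 1128.4 = 2251.9 kPa.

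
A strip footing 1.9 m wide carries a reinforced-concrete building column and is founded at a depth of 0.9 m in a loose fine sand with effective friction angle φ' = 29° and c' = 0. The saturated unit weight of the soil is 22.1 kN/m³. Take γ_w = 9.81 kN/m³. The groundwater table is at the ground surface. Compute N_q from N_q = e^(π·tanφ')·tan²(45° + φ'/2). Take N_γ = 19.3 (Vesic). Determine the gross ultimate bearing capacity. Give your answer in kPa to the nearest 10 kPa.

q_ult ≈ 410 kPa

tan29° = 0.5543, so N_q = e^(π×0.5543)·tan²(59.5°) = 5.705 × 2.882 = 16.44.
γ' = 22.1 − 9.81 = 12.29 kN/m³ (submerged throughout). q = 12.29 × 0.9 = 11.061 kPa; the same γ' applies in the ½γBN_γ term.
q·N_q = 11.061 × 16.443 = 181.88 kPa
0.5·γ·B·N_γ = 0.5 × 12.29 × 1.9 × 19.3 = 225.34 kPa
q_ult = 181.88 + 225.34 = 407.22 kPa.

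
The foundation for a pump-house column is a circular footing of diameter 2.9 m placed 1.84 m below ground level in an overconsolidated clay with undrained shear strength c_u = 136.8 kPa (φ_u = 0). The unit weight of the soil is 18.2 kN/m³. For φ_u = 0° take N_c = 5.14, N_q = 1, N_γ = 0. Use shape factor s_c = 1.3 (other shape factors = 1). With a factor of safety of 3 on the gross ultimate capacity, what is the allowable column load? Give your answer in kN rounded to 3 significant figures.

P_all ≈ 2090 kN

Effective surcharge at the founding depth q = γ·D_f = 18.2 × 1.84 = 33.488 kPa.
q_ult = c·N_c·s_c + q·N_q
     = 136.8 × 5.14 × 1.3 + 33.488 × 1
     = 914.1 + 33.488 = 947.59 kPa.
Gross allowable pressure q_all = 947.59 / 3 = 315.86 kPa.
Footing area = 6.6052 m², so allowable column load = 315.86 × 6.6052 = 2086.3 kN.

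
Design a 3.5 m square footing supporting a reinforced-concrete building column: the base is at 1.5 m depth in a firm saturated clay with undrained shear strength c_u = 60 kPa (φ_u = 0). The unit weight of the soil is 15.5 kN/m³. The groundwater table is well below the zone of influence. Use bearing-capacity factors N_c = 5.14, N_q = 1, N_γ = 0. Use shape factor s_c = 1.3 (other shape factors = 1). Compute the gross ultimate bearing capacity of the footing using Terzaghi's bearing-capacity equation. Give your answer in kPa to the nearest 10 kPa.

q = γ·D_f = 15.5 × 1.5 = 23.25 kPa.
c·N_c·s_c = 60 × 5.14 × 1.3 = 400.92 kPa
q·N_q = 23.25 × 1 = 23.25 kPa
q_ult = 400.92 + 23.25 = 424.17 kPa.

q_ult ≈ 420 kPa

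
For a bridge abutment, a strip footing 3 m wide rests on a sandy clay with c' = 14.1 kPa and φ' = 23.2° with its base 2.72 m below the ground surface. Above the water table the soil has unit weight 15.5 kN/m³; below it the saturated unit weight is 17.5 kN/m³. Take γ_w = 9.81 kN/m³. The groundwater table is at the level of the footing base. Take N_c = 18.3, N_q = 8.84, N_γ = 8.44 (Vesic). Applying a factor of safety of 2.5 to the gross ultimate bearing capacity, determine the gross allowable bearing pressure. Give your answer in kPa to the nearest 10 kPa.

Effective surcharge at the founding depth q = γ·D_f = 15.5 × 2.72 = 42.16 kPa.
The water table coincides with the base, so in the self-weight term γ → γ' = 7.69 kN/m³.
q_ult = c·N_c + q·N_q + 0.5·γ·B·N_γ
     = 14.1 × 18.3 + 42.16 × 8.84 + 0.5 × 7.69 × 3 × 8.44
     = 258.03 + 372.69 + 97.355 = 728.08 kPa.
q_all = q_ult / FS = 728.08 / 2.5 = 291.23 kPa.

q_all ≈ 290 kPa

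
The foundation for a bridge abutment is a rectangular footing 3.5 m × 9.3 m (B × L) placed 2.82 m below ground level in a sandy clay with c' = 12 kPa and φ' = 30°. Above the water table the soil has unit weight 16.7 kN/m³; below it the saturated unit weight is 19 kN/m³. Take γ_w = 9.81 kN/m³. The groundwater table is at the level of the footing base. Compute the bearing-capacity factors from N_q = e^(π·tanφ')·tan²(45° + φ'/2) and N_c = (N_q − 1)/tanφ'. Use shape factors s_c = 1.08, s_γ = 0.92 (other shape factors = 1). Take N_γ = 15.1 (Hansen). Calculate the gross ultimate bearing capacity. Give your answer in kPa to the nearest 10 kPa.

tan30° = 0.5774, so N_q = e^(π×0.5774)·tan²(60°) = 6.134 × 3.0 = 18.4.
N_c = (18.4 − 1)/tan30° = 30.14.
q = γ·D_f = 16.7 × 2.82 = 47.094 kPa.
For the ½γBN_γ term take γ' = 19 − 9.81 = 9.19 kN/m³ (soil below base is submerged).
c·N_c·s_c = 12 × 30.14 × 1.08 = 390.61 kPa
q·N_q = 47.094 × 18.401 = 866.58 kPa
0.5·γ·B·N_γ·s_γ = 0.5 × 9.19 × 3.5 × 15.1 × 0.92 = 223.42 kPa
q_ult = 390.61 + 866.58 + 223.42 = 1480.6 kPa.

q_ult ≈ 1480 kPa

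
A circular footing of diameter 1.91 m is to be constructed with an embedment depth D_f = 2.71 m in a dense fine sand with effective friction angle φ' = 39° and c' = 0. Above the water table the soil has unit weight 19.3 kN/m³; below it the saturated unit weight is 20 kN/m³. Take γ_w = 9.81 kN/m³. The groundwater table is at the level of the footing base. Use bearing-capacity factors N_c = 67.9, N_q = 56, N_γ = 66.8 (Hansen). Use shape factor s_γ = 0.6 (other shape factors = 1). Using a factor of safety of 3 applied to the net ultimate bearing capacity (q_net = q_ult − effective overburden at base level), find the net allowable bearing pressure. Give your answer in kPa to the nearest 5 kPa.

Effective surcharge at the founding depth q = γ·D_f = 19.3 × 2.71 = 52.303 kPa.
The water table coincides with the base, so in the self-weight term γ → γ' = 10.19 kN/m³.
q_ult = q·N_q + 0.5·γ·B·N_γ·s_γ
     = 52.303 × 56 + 0.5 × 10.19 × 1.91 × 66.8 × 0.6
     = 2929 + 390.04 = 3319 kPa.
Net ultimate: q_net = 3319 − 52.303 = 3266.7 kPa.
q_all(net) = 3266.7 / 3 = 1088.9 kPa.

q_all(net) ≈ 1090 kPa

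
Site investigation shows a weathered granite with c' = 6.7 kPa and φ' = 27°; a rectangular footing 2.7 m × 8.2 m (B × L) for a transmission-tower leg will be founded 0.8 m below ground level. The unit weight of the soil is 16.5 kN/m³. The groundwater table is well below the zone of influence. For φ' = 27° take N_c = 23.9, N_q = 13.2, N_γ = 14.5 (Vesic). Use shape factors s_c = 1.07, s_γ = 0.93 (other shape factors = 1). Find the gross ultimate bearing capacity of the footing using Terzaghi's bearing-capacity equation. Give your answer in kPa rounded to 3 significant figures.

q = γ·D_f = 16.5 × 0.8 = 13.2 kPa.
c·N_c·s_c = 6.7 × 23.9 × 1.07 = 171.34 kPa
q·N_q = 13.2 × 13.2 = 174.24 kPa
0.5·γ·B·N_γ·s_γ = 0.5 × 16.5 × 2.7 × 14.5 × 0.93 = 300.38 kPa
q_ult = 171.34 + 174.24 + 300.38 = 645.96 kPa.

q_ult ≈ 646 kPa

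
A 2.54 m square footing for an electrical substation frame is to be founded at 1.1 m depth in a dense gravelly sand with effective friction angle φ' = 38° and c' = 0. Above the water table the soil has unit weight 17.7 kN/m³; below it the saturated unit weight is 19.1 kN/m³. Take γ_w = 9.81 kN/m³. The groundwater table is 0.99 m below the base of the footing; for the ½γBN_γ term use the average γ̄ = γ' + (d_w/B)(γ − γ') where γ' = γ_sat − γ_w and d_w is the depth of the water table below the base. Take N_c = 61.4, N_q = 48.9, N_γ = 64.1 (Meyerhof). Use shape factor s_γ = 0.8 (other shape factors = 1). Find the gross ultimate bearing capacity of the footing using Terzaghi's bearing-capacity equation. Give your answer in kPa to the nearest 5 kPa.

Overburden at base level: q = 17.7 × 1.1 = 19.47 kPa.
The water table is 0.99 m below the base (< B = 2.54 m), so the ½γBN_γ term uses γ̄ = γ' + (d_w/B)(γ − γ') = 9.29 + (0.99/2.54)(17.7 − 9.29) = 12.568 kN/m³.
Surcharge term q·N_q = 19.47 × 48.9 = 952.08 kPa; self-weight term 0.5·γ·B·N_γ·s_γ = 0.5 × 12.568 × 2.54 × 64.1 × 0.8 = 818.49 kPa.
q_ult = 952.08 + 818.49 = 1770.6 kPa.

q_ult ≈ 1770 kPa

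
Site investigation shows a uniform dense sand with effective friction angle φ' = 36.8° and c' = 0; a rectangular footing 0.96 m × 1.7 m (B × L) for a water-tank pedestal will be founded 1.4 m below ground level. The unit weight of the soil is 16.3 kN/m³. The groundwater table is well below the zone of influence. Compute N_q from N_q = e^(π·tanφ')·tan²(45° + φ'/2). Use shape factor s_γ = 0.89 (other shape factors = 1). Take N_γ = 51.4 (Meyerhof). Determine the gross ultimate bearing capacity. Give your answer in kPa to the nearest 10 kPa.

tan36.8° = 0.7481, so N_q = e^(π×0.7481)·tan²(63.4°) = 10.488 × 3.988 = 41.82.
Effective surcharge at the founding depth q = γ·D_f = 16.3 × 1.4 = 22.82 kPa.
q_ult = q·N_q + 0.5·γ·B·N_γ·s_γ
     = 22.82 × 41.823 + 0.5 × 16.3 × 0.96 × 51.4 × 0.89
     = 954.41 + 357.92 = 1312.3 kPa.

q_ult ≈ 1310 kPa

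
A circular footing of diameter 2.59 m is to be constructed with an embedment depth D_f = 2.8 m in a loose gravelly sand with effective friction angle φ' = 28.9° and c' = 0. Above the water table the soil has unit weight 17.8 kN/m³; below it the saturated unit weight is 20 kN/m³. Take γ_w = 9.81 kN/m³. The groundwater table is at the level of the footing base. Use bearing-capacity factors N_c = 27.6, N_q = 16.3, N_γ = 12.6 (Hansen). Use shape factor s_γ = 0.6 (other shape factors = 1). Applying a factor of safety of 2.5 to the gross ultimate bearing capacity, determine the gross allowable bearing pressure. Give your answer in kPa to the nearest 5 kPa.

q = γ·D_f = 17.8 × 2.8 = 49.84 kPa.
For the ½γBN_γ term take γ' = 20 − 9.81 = 10.19 kN/m³ (soil below base is submerged).
q·N_q = 49.84 × 16.3 = 812.39 kPa
0.5·γ·B·N_γ·s_γ = 0.5 × 10.19 × 2.59 × 12.6 × 0.6 = 99.762 kPa
q_ult = 812.39 + 99.762 = 912.15 kPa.
q_all = q_ult / FS = 912.15 / 2.5 = 364.86 kPa.

q_all ≈ 365 kPa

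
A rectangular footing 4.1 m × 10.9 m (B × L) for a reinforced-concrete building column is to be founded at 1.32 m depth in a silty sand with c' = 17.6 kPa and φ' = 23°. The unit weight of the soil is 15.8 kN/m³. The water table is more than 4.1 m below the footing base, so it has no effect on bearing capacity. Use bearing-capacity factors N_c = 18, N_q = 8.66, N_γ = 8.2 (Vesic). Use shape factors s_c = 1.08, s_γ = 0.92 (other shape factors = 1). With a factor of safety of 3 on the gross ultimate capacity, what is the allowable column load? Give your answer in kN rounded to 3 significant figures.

Effective surcharge at the founding depth q = γ·D_f = 15.8 × 1.32 = 20.856 kPa.
q_ult = c·N_c·s_c + q·N_q + 0.5·γ·B·N_γ·s_γ
     = 17.6 × 18 × 1.08 + 20.856 × 8.66 + 0.5 × 15.8 × 4.1 × 8.2 × 0.92
     = 342.14 + 180.61 + 244.35 = 767.11 kPa.
Gross allowable pressure q_all = 767.11 / 3 = 255.7 kPa.
Footing area = 44.69 m², so allowable column load = 255.7 × 44.69 = 11427 kN.

P_all ≈ 11400 kN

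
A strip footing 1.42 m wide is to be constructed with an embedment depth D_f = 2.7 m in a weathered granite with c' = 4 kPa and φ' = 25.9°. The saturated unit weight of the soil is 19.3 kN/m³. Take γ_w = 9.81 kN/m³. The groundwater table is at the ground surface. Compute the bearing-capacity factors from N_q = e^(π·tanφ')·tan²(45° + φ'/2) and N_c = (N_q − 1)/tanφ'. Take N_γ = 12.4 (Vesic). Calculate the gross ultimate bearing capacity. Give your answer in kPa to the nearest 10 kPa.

q_ult ≈ 470 kPa

tan25.9° = 0.4856, so N_q = e^(π×0.4856)·tan²(57.95°) = 4.597 × 2.551 = 11.73.
N_c = (11.73 − 1)/tan25.9° = 22.09.
γ' = 19.3 − 9.81 = 9.49 kN/m³ (submerged throughout). q = 9.49 × 2.7 = 25.623 kPa; the same γ' applies in the ½γBN_γ term.
c·N_c = 4 × 22.094 = 88.378 kPa
q·N_q = 25.623 × 11.728 = 300.52 kPa
0.5·γ·B·N_γ = 0.5 × 9.49 × 1.42 × 12.4 = 83.55 kPa
q_ult = 88.378 + 300.52 + 83.55 = 472.45 kPa.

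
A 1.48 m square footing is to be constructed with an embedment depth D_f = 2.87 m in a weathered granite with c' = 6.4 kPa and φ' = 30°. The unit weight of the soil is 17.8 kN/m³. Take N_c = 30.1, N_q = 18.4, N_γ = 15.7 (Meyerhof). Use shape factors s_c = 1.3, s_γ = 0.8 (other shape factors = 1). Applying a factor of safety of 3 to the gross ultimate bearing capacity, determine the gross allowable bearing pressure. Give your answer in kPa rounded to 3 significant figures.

Overburden at base level: q = 17.8 × 2.87 = 51.086 kPa.
Cohesion term c·N_c·s_c = 6.4 × 30.1 × 1.3 = 250.43 kPa; surcharge term q·N_q = 51.086 × 18.4 = 939.98 kPa; self-weight term 0.5·γ·B·N_γ·s_γ = 0.5 × 17.8 × 1.48 × 15.7 × 0.8 = 165.44 kPa.
q_ult = 250.43 + 939.98 + 165.44 = 1355.9 kPa.
q_all = q_ult / FS = 1355.9 / 3 = 451.95 kPa.

q_all ≈ 452 kPa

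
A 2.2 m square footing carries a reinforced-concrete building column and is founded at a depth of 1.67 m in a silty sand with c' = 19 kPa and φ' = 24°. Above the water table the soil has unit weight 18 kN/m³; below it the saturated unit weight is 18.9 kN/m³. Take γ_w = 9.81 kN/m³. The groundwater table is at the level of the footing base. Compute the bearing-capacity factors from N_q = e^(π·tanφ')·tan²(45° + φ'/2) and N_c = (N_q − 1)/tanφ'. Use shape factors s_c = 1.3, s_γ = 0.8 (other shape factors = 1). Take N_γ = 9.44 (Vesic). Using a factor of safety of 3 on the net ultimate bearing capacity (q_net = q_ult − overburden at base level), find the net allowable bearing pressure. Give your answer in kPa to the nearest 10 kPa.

N_q = e^(π·tan24°)·tan²(57°) = 9.6; N_c = (N_q − 1)/tanφ' = 19.32.
Overburden at base level: q = 18 × 1.67 = 30.06 kPa.
Below the base the soil is submerged, so the ½γBN_γ term uses γ' = 18.9 − 9.81 = 9.09 kN/m³.
Cohesion term c·N_c·s_c = 19 × 19.324 × 1.3 = 477.29 kPa; surcharge term q·N_q = 30.06 × 9.6034 = 288.68 kPa; self-weight term 0.5·γ·B·N_γ·s_γ = 0.5 × 9.09 × 2.2 × 9.44 × 0.8 = 75.512 kPa.
q_ult = 477.29 + 288.68 + 75.512 = 841.48 kPa.
q_net = 841.48 − 30.06 = 811.42 kPa.
q_all(net) = 811.42 / 3 = 270.47 kPa.

q_all(net) ≈ 270 kPa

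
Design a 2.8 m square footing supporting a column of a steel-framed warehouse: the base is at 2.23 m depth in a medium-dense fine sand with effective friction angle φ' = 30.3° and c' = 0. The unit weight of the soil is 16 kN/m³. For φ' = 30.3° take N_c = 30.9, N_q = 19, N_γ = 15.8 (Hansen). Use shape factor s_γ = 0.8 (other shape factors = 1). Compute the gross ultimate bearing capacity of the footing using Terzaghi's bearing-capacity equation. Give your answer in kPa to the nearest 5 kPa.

Effective surcharge at the founding depth q = γ·D_f = 16 × 2.23 = 35.68 kPa.
q_ult = q·N_q + 0.5·γ·B·N_γ·s_γ
     = 35.68 × 19 + 0.5 × 16 × 2.8 × 15.8 × 0.8
     = 677.92 + 283.14 = 961.06 kPa.

q_ult ≈ 960 kPa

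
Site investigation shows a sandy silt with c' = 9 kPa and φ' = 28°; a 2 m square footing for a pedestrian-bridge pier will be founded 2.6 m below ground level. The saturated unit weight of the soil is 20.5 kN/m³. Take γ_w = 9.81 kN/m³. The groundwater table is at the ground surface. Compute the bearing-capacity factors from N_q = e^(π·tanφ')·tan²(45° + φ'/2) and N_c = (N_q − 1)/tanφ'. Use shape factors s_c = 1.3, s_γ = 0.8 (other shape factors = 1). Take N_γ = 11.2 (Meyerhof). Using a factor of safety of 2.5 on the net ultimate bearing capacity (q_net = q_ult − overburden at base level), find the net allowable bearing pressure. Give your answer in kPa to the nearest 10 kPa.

N_q = e^(π·tan28°)·tan²(59°) = 14.72; N_c = (N_q − 1)/tanφ' = 25.8.
Water table at ground surface, so effective unit weight γ' = 20.5 − 9.81 = 10.69 kN/m³ is used throughout; overburden q = 10.69 × 2.6 = 27.794 kPa; the same γ' applies in the ½γBN_γ term.
Cohesion term c·N_c·s_c = 9 × 25.803 × 1.3 = 301.9 kPa; surcharge term q·N_q = 27.794 × 14.72 = 409.12 kPa; self-weight term 0.5·γ·B·N_γ·s_γ = 0.5 × 10.69 × 2 × 11.2 × 0.8 = 95.782 kPa.
q_ult = 301.9 + 409.12 + 95.782 = 806.81 kPa.
q_net = 806.81 − 27.794 = 779.01 kPa.
q_all(net) = 779.01 / 2.5 = 311.6 kPa.

q_all(net) ≈ 310 kPa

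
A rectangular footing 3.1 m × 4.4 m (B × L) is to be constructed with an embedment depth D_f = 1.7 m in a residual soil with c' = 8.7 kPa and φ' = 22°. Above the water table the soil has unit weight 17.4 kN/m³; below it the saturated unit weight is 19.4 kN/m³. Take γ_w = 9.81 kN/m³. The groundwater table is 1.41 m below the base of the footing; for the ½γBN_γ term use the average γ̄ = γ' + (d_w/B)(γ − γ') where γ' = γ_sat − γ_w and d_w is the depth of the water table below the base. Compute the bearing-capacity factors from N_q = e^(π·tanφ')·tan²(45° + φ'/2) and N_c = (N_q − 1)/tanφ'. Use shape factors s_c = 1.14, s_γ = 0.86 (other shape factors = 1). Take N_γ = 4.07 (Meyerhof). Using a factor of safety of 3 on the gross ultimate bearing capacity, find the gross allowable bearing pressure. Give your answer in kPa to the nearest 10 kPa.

q_all ≈ 160 kPa

N_q = e^(π·tan22°)·tan²(56°) = 7.82; N_c = (N_q − 1)/tanφ' = 16.88.
Effective surcharge at the founding depth q = γ·D_f = 17.4 × 1.7 = 29.58 kPa.
With d_w = 1.41 m < B, γ̄ = 9.59 + (1.41/3.1) × (17.4 − 9.59) = 13.142 kN/m³.
q_ult = c·N_c·s_c + q·N_q + 0.5·γ·B·N_γ·s_γ
     = 8.7 × 16.883 × 1.14 + 29.58 × 7.8211 + 0.5 × 13.142 × 3.1 × 4.07 × 0.86
     = 167.44 + 231.35 + 71.301 = 470.09 kPa.
q_all = 470.09 / 3 = 156.7 kPa.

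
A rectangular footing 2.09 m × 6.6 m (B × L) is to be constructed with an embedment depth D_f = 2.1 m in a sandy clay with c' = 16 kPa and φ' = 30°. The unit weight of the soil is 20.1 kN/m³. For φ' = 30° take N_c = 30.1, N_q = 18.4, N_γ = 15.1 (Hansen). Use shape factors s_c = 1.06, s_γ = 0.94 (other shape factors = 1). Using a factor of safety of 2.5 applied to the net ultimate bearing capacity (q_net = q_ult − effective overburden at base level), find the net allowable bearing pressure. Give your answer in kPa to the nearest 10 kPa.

Overburden at base level: q = 20.1 × 2.1 = 42.21 kPa.
Cohesion term c·N_c·s_c = 16 × 30.1 × 1.06 = 510.5 kPa; surcharge term q·N_q = 42.21 × 18.4 = 776.66 kPa; self-weight term 0.5·γ·B·N_γ·s_γ = 0.5 × 20.1 × 2.09 × 15.1 × 0.94 = 298.14 kPa.
q_ult = 510.5 + 776.66 + 298.14 = 1585.3 kPa.
Net ultimate: q_net = 1585.3 − 42.21 = 1543.1 kPa.
q_all(net) = 1543.1 / 2.5 = 617.24 kPa.

q_all(net) ≈ 620 kPa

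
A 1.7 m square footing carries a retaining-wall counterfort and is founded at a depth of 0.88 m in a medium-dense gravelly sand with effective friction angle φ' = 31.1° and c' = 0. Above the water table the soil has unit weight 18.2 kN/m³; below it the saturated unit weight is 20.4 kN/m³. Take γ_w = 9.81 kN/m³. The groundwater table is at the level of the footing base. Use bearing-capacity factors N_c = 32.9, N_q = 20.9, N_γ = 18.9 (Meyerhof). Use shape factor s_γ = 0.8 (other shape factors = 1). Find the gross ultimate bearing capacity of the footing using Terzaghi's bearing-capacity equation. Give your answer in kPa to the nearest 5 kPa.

Overburden at base level: q = 18.2 × 0.88 = 16.016 kPa.
Below the base the soil is submerged, so the ½γBN_γ term uses γ' = 20.4 − 9.81 = 10.59 kN/m³.
Surcharge term q·N_q = 16.016 × 20.9 = 334.73 kPa; self-weight term 0.5·γ·B·N_γ·s_γ = 0.5 × 10.59 × 1.7 × 18.9 × 0.8 = 136.1 kPa.
q_ult = 334.73 + 136.1 = 470.84 kPa.

q_ult ≈ 470 kPa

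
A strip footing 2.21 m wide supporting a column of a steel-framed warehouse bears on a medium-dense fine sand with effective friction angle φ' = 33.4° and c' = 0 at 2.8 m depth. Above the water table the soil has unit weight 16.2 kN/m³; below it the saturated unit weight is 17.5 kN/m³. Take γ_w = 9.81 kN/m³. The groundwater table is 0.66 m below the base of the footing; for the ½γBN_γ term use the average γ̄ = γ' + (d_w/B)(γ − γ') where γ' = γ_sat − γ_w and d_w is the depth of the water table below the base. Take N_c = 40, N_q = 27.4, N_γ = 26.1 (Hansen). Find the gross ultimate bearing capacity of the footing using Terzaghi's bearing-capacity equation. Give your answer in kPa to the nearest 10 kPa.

q = γ·D_f = 16.2 × 2.8 = 45.36 kPa.
γ' = 7.69 kN/m³; averaging over the depth B below the base, γ̄ = γ' + (d_w/B)(γ − γ') = 10.231 kN/m³.
q·N_q = 45.36 × 27.4 = 1242.9 kPa
0.5·γ·B·N_γ = 0.5 × 10.231 × 2.21 × 26.1 = 295.08 kPa
q_ult = 1242.9 + 295.08 = 1537.9 kPa.

q_ult ≈ 1540 kPa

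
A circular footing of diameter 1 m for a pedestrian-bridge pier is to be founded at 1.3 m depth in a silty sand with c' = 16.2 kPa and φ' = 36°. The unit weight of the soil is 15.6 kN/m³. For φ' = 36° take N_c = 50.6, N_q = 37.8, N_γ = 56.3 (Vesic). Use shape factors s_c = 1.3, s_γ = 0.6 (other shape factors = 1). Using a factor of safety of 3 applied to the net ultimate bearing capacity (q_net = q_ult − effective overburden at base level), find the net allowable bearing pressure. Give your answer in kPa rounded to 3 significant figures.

q_all(net) ≈ 692 kPa

Overburden at base level: q = 15.6 × 1.3 = 20.28 kPa.
Cohesion term c·N_c·s_c = 16.2 × 50.6 × 1.3 = 1065.6 kPa; surcharge term q·N_q = 20.28 × 37.8 = 766.58 kPa; self-weight term 0.5·γ·B·N_γ·s_γ = 0.5 × 15.6 × 1 × 56.3 × 0.6 = 263.48 kPa.
q_ult = 1065.6 + 766.58 + 263.48 = 2095.7 kPa.
Net ultimate: q_net = 2095.7 − 20.28 = 2075.4 kPa.
q_all(net) = 2075.4 / 3 = 691.81 kPa.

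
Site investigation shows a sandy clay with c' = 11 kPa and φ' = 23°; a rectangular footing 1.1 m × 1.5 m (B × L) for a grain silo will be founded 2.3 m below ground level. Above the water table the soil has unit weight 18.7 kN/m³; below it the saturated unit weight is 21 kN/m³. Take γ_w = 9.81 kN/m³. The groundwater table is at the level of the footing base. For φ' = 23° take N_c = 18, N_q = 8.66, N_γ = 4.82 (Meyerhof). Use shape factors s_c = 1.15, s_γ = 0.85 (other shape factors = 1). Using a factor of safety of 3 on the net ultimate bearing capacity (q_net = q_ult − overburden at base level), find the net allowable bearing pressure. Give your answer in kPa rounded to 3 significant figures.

Overburden at base level: q = 18.7 × 2.3 = 43.01 kPa.
Below the base the soil is submerged, so the ½γBN_γ term uses γ' = 21 − 9.81 = 11.19 kN/m³.
Cohesion term c·N_c·s_c = 11 × 18 × 1.15 = 227.7 kPa; surcharge term q·N_q = 43.01 × 8.66 = 372.47 kPa; self-weight term 0.5·γ·B·N_γ·s_γ = 0.5 × 11.19 × 1.1 × 4.82 × 0.85 = 25.215 kPa.
q_ult = 227.7 + 372.47 + 25.215 = 625.38 kPa.
q_net = 625.38 − 43.01 = 582.37 kPa.
q_all(net) = 582.37 / 3 = 194.12 kPa.

q_all(net) ≈ 194 kPa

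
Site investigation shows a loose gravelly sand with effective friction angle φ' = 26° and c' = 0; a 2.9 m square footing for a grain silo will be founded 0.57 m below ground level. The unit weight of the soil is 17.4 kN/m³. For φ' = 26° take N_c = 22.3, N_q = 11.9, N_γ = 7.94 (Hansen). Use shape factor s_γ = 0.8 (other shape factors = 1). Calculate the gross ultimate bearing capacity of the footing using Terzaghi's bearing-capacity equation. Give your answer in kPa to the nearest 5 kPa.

q_ult ≈ 280 kPa

q = γ·D_f = 17.4 × 0.57 = 9.918 kPa.
q·N_q = 9.918 × 11.9 = 118.02 kPa
0.5·γ·B·N_γ·s_γ = 0.5 × 17.4 × 2.9 × 7.94 × 0.8 = 160.26 kPa
q_ult = 118.02 + 160.26 = 278.29 kPa.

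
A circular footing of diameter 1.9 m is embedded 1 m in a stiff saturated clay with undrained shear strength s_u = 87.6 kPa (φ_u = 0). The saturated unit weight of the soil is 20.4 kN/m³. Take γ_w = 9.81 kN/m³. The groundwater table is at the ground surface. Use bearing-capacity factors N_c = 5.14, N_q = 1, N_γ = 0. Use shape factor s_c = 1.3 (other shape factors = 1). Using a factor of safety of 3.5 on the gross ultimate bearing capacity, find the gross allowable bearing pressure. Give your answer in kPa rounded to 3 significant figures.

Water table at ground surface, so effective unit weight γ' = 20.4 − 9.81 = 10.59 kN/m³ is used throughout; overburden q = 10.59 × 1 = 10.59 kPa.
Cohesion term c·N_c·s_c = 87.6 × 5.14 × 1.3 = 585.34 kPa; surcharge term q·N_q = 10.59 × 1 = 10.59 kPa.
q_ult = 585.34 + 10.59 = 595.93 kPa.
q_all = 595.93 / 3.5 = 170.27 kPa.

q_all ≈ 170 kPa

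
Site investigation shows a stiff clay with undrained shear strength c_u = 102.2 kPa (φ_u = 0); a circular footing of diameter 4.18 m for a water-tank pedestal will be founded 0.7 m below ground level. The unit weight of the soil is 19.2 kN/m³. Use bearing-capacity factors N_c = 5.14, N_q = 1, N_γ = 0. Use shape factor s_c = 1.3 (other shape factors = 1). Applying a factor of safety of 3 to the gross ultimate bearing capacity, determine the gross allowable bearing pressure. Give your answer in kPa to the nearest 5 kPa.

q = γ·D_f = 19.2 × 0.7 = 13.44 kPa.
c·N_c·s_c = 102.2 × 5.14 × 1.3 = 682.9 kPa
q·N_q = 13.44 × 1 = 13.44 kPa
q_ult = 682.9 + 13.44 = 696.34 kPa.
q_all = q_ult / FS = 696.34 / 3 = 232.11 kPa.

q_all ≈ 230 kPa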